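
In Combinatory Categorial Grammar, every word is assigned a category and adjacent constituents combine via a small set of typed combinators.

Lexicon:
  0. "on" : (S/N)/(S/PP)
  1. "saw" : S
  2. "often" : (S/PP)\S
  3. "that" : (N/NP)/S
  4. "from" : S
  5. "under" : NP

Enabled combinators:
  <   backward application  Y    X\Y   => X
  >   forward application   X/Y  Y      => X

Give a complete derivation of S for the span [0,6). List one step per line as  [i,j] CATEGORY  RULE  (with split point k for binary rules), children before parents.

[0,1] (S/N)/(S/PP)  lex  "on"
[1,2] S  lex  "saw"
[2,3] (S/PP)\S  lex  "often"
[1,3] S/PP  <  k=2
[0,3] S/N  >  k=1
[3,4] (N/NP)/S  lex  "that"
[4,5] S  lex  "from"
[3,5] N/NP  >  k=4
[5,6] NP  lex  "under"
[3,6] N  >  k=5
[0,6] S  >  k=3

[0,6] S   >
  [0,3] S/N   >
    [0,1] "on" : (S/N)/(S/PP)
    [1,3] S/PP   <
      [1,2] "saw" : S
      [2,3] "often" : (S/PP)\S
  [3,6] N   >
    [3,5] N/NP   >
      [3,4] "that" : (N/NP)/S
      [4,5] "from" : S
    [5,6] "under" : NP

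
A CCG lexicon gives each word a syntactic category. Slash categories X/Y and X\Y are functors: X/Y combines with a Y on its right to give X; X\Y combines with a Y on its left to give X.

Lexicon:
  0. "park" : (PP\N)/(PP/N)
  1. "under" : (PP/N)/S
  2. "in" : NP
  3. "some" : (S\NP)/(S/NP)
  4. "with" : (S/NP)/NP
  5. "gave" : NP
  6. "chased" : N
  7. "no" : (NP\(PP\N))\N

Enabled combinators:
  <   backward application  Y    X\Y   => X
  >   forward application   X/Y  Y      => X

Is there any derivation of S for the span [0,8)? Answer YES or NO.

(PP\N)/(PP/N) (PP/N)/S NP (S\NP)/(S/NP) (S/NP)/NP NP N (NP\(PP\N))\N
CKY chart[0,8] = {NP}; S ∉ chart

NO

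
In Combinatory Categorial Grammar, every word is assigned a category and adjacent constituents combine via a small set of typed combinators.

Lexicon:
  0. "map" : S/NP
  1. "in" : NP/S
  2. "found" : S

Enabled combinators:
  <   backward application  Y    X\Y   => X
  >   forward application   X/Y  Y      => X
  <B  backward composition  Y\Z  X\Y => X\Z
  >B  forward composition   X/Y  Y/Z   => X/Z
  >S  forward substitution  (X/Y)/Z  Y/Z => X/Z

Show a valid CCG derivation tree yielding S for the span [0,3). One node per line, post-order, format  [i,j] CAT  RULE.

[0,1] S/NP  lex  "map"
[1,2] NP/S  lex  "in"
[2,3] S  lex  "found"
[1,3] NP  >  k=2
[0,3] S  >  k=1

[0,3] S   >
  [0,1] "map" : S/NP
  [1,3] NP   >
    [1,2] "in" : NP/S
    [2,3] "found" : S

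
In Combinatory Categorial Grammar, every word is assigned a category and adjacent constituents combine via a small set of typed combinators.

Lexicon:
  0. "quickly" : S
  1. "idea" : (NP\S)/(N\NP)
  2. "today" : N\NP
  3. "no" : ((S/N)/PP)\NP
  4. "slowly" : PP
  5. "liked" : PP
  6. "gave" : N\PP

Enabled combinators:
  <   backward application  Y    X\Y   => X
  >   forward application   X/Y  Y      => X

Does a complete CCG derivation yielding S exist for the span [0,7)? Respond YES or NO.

[0,7] S   >
  [0,5] S/N   >
    [0,4] (S/N)/PP   <
      [0,3] NP   <
        [0,1] "quickly" : S
        [1,3] NP\S   >
          [1,2] "idea" : (NP\S)/(N\NP)
          [2,3] "today" : N\NP
      [3,4] "no" : ((S/N)/PP)\NP
    [4,5] "slowly" : PP
  [5,7] N   <
    [5,6] "liked" : PP
    [6,7] "gave" : N\PP

YES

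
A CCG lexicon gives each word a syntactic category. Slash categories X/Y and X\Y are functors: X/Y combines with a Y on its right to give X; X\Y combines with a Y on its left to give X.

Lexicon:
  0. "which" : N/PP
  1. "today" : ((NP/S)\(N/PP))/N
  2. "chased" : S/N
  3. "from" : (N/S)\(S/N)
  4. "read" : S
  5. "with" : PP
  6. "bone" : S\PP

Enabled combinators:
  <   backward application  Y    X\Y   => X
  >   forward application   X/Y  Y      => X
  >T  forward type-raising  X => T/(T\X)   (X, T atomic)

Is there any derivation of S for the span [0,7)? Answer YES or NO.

NO

N/PP ((NP/S)\(N/PP))/N S/N (N/S)\(S/N) S PP S\PP
CKY chart[0,7] = {N/(N\NP), NP, NP/(NP\NP), PP/(PP\NP), S/(S\NP)}; S ∉ chart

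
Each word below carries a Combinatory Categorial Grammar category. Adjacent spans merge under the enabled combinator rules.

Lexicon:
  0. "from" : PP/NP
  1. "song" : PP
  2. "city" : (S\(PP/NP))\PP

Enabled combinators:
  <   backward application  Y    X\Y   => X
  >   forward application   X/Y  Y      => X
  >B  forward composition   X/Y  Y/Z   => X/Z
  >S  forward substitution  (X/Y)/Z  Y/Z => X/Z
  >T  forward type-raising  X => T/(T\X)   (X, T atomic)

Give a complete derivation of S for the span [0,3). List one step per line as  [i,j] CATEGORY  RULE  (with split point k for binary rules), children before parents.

[0,3] S   <
  [0,1] "from" : PP/NP
  [1,3] S\(PP/NP)   <
    [1,2] "song" : PP
    [2,3] "city" : (S\(PP/NP))\PP

[0,1] PP/NP  lex  "from"
[1,2] PP  lex  "song"
[2,3] (S\(PP/NP))\PP  lex  "city"
[1,3] S\(PP/NP)  <  k=2
[0,3] S  <  k=1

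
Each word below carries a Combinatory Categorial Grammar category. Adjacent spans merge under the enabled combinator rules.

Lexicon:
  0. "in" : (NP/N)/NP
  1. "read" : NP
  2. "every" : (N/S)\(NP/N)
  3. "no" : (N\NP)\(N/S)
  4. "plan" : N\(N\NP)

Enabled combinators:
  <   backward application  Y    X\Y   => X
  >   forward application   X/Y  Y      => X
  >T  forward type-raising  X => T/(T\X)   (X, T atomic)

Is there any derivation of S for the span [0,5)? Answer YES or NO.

NO

(NP/N)/NP NP (N/S)\(NP/N) (N\NP)\(N/S) N\(N\NP)
CKY chart[0,5] = {N, N/(N\N), NP/(NP\N), PP/(PP\N), S/(S\N)}; S ∉ chart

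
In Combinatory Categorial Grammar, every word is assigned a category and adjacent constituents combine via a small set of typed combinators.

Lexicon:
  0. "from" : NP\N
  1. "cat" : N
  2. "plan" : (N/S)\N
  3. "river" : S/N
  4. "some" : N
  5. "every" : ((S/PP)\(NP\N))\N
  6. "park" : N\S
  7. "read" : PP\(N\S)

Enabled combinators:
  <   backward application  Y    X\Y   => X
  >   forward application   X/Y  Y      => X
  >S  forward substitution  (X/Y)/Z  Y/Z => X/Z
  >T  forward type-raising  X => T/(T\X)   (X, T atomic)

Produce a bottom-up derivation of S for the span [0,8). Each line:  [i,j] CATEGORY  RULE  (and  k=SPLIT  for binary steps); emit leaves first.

[0,8] S   >
  [0,6] S/PP   <
    [0,1] "from" : NP\N
    [1,6] (S/PP)\(NP\N)   <
      [1,5] N   >
        [1,3] N/S   <
          [1,2] "cat" : N
          [2,3] "plan" : (N/S)\N
        [3,5] S   >
          [3,4] "river" : S/N
          [4,5] "some" : N
      [5,6] "every" : ((S/PP)\(NP\N))\N
  [6,8] PP   <
    [6,7] "park" : N\S
    [7,8] "read" : PP\(N\S)

[0,1] NP\N  lex  "from"
[1,2] N  lex  "cat"
[2,3] (N/S)\N  lex  "plan"
[1,3] N/S  <  k=2
[3,4] S/N  lex  "river"
[4,5] N  lex  "some"
[3,5] S  >  k=4
[1,5] N  >  k=3
[5,6] ((S/PP)\(NP\N))\N  lex  "every"
[1,6] (S/PP)\(NP\N)  <  k=5
[0,6] S/PP  <  k=1
[6,7] N\S  lex  "park"
[7,8] PP\(N\S)  lex  "read"
[6,8] PP  <  k=7
[0,8] S  >  k=6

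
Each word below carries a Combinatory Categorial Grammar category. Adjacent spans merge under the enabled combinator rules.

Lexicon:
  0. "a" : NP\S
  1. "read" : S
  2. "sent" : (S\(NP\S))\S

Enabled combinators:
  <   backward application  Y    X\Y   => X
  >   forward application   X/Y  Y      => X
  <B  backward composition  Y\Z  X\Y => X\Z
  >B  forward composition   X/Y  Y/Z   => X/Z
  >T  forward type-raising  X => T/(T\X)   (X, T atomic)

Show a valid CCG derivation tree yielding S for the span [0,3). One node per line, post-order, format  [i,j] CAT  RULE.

[0,1] NP\S  lex  "a"
[1,2] S  lex  "read"
[2,3] (S\(NP\S))\S  lex  "sent"
[1,3] S\(NP\S)  <  k=2
[0,3] S  <  k=1

[0,3] S   <
  [0,1] "a" : NP\S
  [1,3] S\(NP\S)   <
    [1,2] "read" : S
    [2,3] "sent" : (S\(NP\S))\S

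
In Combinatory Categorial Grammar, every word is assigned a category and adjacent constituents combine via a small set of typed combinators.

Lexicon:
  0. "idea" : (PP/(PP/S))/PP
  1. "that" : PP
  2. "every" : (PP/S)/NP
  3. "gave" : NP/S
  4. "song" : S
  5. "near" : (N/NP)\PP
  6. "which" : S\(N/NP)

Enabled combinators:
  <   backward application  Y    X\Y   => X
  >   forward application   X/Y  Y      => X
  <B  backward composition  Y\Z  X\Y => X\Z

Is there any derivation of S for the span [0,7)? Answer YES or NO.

YES

[0,7] S   <
  [0,6] N/NP   <
    [0,5] PP   >
      [0,2] PP/(PP/S)   >
        [0,1] "idea" : (PP/(PP/S))/PP
        [1,2] "that" : PP
      [2,5] PP/S   >
        [2,3] "every" : (PP/S)/NP
        [3,5] NP   >
          [3,4] "gave" : NP/S
          [4,5] "song" : S
    [5,6] "near" : (N/NP)\PP
  [6,7] "which" : S\(N/NP)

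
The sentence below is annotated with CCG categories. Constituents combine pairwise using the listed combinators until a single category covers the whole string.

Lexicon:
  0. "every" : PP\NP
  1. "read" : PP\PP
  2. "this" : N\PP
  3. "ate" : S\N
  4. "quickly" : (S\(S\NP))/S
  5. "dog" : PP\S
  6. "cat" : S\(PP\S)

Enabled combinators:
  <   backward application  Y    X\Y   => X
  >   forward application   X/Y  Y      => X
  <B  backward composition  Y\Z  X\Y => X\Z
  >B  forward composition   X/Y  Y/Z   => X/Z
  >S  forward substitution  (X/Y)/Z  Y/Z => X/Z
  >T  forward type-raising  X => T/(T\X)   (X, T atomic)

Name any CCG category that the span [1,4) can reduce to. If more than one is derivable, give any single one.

S\PP

[0,7] S   <
  [0,4] S\NP   <B
    [0,1] "every" : PP\NP
    [1,4] S\PP   <B
      [1,2] "read" : PP\PP
      [2,4] S\PP   <B
        [2,3] "this" : N\PP
        [3,4] "ate" : S\N
  [4,7] S\(S\NP)   >
    [4,5] "quickly" : (S\(S\NP))/S
    [5,7] S   <
      [5,6] "dog" : PP\S
      [6,7] "cat" : S\(PP\S)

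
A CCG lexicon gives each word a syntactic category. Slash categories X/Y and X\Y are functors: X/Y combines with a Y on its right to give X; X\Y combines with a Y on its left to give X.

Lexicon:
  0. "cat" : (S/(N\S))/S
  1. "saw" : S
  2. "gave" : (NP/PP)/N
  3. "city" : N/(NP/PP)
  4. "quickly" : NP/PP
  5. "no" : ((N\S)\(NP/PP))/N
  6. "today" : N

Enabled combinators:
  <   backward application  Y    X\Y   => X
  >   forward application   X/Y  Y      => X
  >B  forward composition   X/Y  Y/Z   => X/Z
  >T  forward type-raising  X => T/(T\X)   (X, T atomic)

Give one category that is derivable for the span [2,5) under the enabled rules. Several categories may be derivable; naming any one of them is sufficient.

[0,7] S   >
  [0,2] S/(N\S)   >
    [0,1] "cat" : (S/(N\S))/S
    [1,2] "saw" : S
  [2,7] N\S   <
    [2,5] NP/PP   >
      [2,3] "gave" : (NP/PP)/N
      [3,5] N   >
        [3,4] "city" : N/(NP/PP)
        [4,5] "quickly" : NP/PP
    [5,7] (N\S)\(NP/PP)   >
      [5,6] "no" : ((N\S)\(NP/PP))/N
      [6,7] "today" : N

NP/PP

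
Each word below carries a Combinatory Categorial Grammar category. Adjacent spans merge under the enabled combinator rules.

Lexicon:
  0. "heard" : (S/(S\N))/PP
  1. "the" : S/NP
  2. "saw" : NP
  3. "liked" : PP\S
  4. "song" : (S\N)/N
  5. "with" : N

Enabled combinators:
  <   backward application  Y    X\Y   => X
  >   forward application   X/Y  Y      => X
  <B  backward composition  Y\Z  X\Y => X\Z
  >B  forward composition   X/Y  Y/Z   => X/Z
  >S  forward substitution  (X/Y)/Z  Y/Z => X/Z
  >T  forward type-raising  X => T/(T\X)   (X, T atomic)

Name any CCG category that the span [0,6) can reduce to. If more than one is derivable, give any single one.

S

[0,6] S   >
  [0,4] S/(S\N)   >
    [0,1] "heard" : (S/(S\N))/PP
    [1,4] PP   <
      [1,3] S   >
        [1,2] "the" : S/NP
        [2,3] "saw" : NP
      [3,4] "liked" : PP\S
  [4,6] S\N   >
    [4,5] "song" : (S\N)/N
    [5,6] "with" : N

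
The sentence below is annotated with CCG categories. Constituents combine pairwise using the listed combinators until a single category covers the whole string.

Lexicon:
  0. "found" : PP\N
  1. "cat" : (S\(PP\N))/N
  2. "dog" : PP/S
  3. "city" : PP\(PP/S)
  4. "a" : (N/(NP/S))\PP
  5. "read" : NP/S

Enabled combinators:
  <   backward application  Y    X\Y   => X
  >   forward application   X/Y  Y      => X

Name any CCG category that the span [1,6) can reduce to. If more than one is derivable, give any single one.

S\(PP\N)

[0,6] S   <
  [0,1] "found" : PP\N
  [1,6] S\(PP\N)   >
    [1,2] "cat" : (S\(PP\N))/N
    [2,6] N   >
      [2,5] N/(NP/S)   <
        [2,4] PP   <
          [2,3] "dog" : PP/S
          [3,4] "city" : PP\(PP/S)
        [4,5] "a" : (N/(NP/S))\PP
      [5,6] "read" : NP/S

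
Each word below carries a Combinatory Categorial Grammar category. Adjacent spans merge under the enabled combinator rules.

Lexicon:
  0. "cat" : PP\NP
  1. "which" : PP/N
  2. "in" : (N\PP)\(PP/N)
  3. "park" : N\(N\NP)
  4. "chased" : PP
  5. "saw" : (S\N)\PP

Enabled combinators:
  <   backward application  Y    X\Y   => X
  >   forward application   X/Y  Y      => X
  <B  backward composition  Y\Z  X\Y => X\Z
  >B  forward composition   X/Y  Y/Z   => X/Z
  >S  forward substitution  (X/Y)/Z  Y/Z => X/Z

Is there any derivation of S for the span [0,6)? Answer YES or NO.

YES

[0,6] S   <
  [0,4] N   <
    [0,3] N\NP   <B
      [0,1] "cat" : PP\NP
      [1,3] N\PP   <
        [1,2] "which" : PP/N
        [2,3] "in" : (N\PP)\(PP/N)
    [3,4] "park" : N\(N\NP)
  [4,6] S\N   <
    [4,5] "chased" : PP
    [5,6] "saw" : (S\N)\PP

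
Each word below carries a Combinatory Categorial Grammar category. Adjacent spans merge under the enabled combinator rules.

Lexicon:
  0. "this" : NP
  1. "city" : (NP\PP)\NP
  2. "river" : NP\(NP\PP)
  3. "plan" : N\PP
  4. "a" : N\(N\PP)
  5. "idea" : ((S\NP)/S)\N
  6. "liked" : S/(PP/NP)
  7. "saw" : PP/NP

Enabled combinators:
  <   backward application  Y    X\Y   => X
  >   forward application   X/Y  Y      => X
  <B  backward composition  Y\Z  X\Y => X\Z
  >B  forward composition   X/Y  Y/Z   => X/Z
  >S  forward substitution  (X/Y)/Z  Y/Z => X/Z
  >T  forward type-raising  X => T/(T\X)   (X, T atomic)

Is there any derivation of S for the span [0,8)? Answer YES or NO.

YES

[0,8] S   <
  [0,3] NP   <
    [0,2] NP\PP   <
      [0,1] "this" : NP
      [1,2] "city" : (NP\PP)\NP
    [2,3] "river" : NP\(NP\PP)
  [3,8] S\NP   >
    [3,6] (S\NP)/S   <
      [3,5] N   <
        [3,4] "plan" : N\PP
        [4,5] "a" : N\(N\PP)
      [5,6] "idea" : ((S\NP)/S)\N
    [6,8] S   >
      [6,7] "liked" : S/(PP/NP)
      [7,8] "saw" : PP/NP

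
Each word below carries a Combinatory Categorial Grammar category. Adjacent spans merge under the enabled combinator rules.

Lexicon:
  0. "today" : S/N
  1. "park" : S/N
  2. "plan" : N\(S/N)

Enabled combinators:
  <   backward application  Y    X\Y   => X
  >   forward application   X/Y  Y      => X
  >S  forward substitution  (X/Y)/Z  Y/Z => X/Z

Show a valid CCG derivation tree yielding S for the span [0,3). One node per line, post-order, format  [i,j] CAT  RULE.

[0,1] S/N  lex  "today"
[1,2] S/N  lex  "park"
[2,3] N\(S/N)  lex  "plan"
[1,3] N  <  k=2
[0,3] S  >  k=1

[0,3] S   >
  [0,1] "today" : S/N
  [1,3] N   <
    [1,2] "park" : S/N
    [2,3] "plan" : N\(S/N)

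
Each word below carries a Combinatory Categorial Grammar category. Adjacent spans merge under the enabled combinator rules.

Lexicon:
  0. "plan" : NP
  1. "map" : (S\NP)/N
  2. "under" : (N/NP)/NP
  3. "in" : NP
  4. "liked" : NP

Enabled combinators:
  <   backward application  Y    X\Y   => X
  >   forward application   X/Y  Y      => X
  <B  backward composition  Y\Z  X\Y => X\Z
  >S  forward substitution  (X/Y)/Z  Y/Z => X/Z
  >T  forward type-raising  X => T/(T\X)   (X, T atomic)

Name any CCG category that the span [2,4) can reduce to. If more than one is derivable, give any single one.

[0,5] S   <
  [0,1] "plan" : NP
  [1,5] S\NP   >
    [1,2] "map" : (S\NP)/N
    [2,5] N   >
      [2,4] N/NP   >
        [2,3] "under" : (N/NP)/NP
        [3,4] "in" : NP
      [4,5] "liked" : NP

N/NP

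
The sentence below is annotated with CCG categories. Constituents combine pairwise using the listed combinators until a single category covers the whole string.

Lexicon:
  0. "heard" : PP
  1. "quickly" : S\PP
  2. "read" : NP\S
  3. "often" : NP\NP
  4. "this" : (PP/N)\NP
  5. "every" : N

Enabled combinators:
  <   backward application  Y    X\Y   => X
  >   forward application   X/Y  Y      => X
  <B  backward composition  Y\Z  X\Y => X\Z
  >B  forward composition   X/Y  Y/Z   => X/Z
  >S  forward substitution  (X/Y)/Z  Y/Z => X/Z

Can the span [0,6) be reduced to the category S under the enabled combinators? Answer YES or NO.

PP S\PP NP\S NP\NP (PP/N)\NP N
CKY chart[0,6] = {PP}; S ∉ chart

NO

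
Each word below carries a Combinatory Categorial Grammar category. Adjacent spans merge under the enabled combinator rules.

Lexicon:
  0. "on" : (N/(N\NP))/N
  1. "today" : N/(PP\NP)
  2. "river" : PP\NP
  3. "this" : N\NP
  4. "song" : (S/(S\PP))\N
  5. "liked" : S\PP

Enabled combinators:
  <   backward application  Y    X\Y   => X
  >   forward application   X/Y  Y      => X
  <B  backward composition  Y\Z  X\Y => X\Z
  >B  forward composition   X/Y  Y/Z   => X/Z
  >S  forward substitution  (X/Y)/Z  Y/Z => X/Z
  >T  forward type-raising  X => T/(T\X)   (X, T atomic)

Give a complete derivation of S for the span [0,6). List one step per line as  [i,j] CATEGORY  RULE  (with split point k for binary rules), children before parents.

[0,6] S   >
  [0,5] S/(S\PP)   <
    [0,4] N   >
      [0,3] N/(N\NP)   >
        [0,1] "on" : (N/(N\NP))/N
        [1,3] N   >
          [1,2] "today" : N/(PP\NP)
          [2,3] "river" : PP\NP
      [3,4] "this" : N\NP
    [4,5] "song" : (S/(S\PP))\N
  [5,6] "liked" : S\PP

[0,1] (N/(N\NP))/N  lex  "on"
[1,2] N/(PP\NP)  lex  "today"
[2,3] PP\NP  lex  "river"
[1,3] N  >  k=2
[0,3] N/(N\NP)  >  k=1
[3,4] N\NP  lex  "this"
[0,4] N  >  k=3
[4,5] (S/(S\PP))\N  lex  "song"
[0,5] S/(S\PP)  <  k=4
[5,6] S\PP  lex  "liked"
[0,6] S  >  k=5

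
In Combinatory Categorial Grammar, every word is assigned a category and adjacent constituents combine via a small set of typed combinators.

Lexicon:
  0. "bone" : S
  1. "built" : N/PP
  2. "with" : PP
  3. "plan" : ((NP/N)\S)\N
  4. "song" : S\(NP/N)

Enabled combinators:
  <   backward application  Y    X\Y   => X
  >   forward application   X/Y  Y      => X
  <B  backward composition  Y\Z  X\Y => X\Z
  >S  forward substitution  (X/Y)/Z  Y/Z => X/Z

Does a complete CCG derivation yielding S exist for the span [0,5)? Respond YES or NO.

[0,5] S   <
  [0,4] NP/N   <
    [0,1] "bone" : S
    [1,4] (NP/N)\S   <
      [1,3] N   >
        [1,2] "built" : N/PP
        [2,3] "with" : PP
      [3,4] "plan" : ((NP/N)\S)\N
  [4,5] "song" : S\(NP/N)

YES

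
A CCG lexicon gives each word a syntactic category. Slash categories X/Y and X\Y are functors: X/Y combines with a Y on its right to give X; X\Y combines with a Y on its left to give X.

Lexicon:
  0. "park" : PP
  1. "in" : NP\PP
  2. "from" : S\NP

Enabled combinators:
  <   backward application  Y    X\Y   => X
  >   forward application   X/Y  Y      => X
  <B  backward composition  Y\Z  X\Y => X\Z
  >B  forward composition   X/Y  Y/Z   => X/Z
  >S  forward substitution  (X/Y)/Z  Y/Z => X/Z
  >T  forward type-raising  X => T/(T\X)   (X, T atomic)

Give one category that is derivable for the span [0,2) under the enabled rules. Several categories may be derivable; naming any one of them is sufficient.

[0,3] S   <
  [0,2] NP   <
    [0,1] "park" : PP
    [1,2] "in" : NP\PP
  [2,3] "from" : S\NP

NP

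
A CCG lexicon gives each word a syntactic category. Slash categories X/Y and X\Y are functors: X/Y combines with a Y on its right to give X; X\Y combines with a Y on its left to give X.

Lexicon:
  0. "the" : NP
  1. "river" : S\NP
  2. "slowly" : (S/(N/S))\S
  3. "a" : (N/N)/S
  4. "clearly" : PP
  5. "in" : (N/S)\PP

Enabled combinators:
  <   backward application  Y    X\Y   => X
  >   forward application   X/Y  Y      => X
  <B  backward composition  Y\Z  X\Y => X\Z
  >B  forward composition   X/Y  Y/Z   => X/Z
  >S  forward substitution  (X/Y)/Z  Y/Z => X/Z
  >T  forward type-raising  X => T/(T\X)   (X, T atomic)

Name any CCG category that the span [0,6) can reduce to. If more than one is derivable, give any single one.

[0,6] S   >
  [0,3] S/(N/S)   <
    [0,2] S   >
      [0,1] S/(S\NP)   >T
        [0,1] "the" : NP
      [1,2] "river" : S\NP
    [2,3] "slowly" : (S/(N/S))\S
  [3,6] N/S   >S
    [3,4] "a" : (N/N)/S
    [4,6] N/S   <
      [4,5] "clearly" : PP
      [5,6] "in" : (N/S)\PP

S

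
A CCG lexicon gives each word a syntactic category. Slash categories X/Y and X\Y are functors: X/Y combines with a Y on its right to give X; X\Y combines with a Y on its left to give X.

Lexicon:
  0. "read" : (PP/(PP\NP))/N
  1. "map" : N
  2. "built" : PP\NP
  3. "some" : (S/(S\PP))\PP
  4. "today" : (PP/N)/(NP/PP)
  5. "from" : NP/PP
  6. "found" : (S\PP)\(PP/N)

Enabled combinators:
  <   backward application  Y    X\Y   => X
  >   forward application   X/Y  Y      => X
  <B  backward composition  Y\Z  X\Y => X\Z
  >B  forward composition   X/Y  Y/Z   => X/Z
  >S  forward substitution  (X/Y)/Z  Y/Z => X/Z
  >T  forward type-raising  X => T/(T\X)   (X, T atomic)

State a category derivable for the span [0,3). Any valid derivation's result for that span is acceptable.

PP

[0,7] S   >
  [0,4] S/(S\PP)   <
    [0,3] PP   >
      [0,2] PP/(PP\NP)   >
        [0,1] "read" : (PP/(PP\NP))/N
        [1,2] "map" : N
      [2,3] "built" : PP\NP
    [3,4] "some" : (S/(S\PP))\PP
  [4,7] S\PP   <
    [4,6] PP/N   >
      [4,5] "today" : (PP/N)/(NP/PP)
      [5,6] "from" : NP/PP
    [6,7] "found" : (S\PP)\(PP/N)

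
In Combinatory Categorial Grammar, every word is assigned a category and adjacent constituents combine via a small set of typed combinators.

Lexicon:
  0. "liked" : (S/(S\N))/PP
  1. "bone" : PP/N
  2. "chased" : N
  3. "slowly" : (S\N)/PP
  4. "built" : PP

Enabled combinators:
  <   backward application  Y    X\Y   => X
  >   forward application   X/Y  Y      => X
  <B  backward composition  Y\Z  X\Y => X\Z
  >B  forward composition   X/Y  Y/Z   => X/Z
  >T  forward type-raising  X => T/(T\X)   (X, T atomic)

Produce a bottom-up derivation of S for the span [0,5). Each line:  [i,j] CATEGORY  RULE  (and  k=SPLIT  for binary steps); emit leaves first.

[0,1] (S/(S\N))/PP  lex  "liked"
[1,2] PP/N  lex  "bone"
[2,3] N  lex  "chased"
[1,3] PP  >  k=2
[0,3] S/(S\N)  >  k=1
[3,4] (S\N)/PP  lex  "slowly"
[4,5] PP  lex  "built"
[3,5] S\N  >  k=4
[0,5] S  >  k=3

[0,5] S   >
  [0,3] S/(S\N)   >
    [0,1] "liked" : (S/(S\N))/PP
    [1,3] PP   >
      [1,2] "bone" : PP/N
      [2,3] "chased" : N
  [3,5] S\N   >
    [3,4] "slowly" : (S\N)/PP
    [4,5] "built" : PP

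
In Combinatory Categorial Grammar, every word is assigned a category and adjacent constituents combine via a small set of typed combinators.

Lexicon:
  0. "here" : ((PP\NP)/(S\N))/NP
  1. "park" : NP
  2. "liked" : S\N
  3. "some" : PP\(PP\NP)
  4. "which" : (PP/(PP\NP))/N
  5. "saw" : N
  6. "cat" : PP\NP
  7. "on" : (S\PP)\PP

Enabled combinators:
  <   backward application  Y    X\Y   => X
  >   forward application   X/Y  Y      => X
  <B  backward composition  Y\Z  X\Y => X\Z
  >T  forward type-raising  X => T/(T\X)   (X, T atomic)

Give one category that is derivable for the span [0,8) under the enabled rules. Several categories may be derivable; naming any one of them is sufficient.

[0,8] S   <
  [0,4] PP   <
    [0,3] PP\NP   >
      [0,2] (PP\NP)/(S\N)   >
        [0,1] "here" : ((PP\NP)/(S\N))/NP
        [1,2] "park" : NP
      [2,3] "liked" : S\N
    [3,4] "some" : PP\(PP\NP)
  [4,8] S\PP   <
    [4,7] PP   >
      [4,6] PP/(PP\NP)   >
        [4,5] "which" : (PP/(PP\NP))/N
        [5,6] "saw" : N
      [6,7] "cat" : PP\NP
    [7,8] "on" : (S\PP)\PP

S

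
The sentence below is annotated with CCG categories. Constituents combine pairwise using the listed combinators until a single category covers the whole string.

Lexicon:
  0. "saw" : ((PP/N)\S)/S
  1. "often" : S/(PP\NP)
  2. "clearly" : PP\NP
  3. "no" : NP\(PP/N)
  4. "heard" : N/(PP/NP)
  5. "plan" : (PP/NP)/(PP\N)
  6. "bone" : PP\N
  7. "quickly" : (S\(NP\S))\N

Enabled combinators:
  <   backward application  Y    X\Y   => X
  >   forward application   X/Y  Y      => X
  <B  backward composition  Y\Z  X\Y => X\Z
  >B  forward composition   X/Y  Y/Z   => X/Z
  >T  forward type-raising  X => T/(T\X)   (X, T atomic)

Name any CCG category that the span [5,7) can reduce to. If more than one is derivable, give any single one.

PP/NP

[0,8] S   <
  [0,4] NP\S   <B
    [0,3] (PP/N)\S   >
      [0,1] "saw" : ((PP/N)\S)/S
      [1,3] S   >
        [1,2] "often" : S/(PP\NP)
        [2,3] "clearly" : PP\NP
    [3,4] "no" : NP\(PP/N)
  [4,8] S\(NP\S)   <
    [4,7] N   >
      [4,5] "heard" : N/(PP/NP)
      [5,7] PP/NP   >
        [5,6] "plan" : (PP/NP)/(PP\N)
        [6,7] "bone" : PP\N
    [7,8] "quickly" : (S\(NP\S))\N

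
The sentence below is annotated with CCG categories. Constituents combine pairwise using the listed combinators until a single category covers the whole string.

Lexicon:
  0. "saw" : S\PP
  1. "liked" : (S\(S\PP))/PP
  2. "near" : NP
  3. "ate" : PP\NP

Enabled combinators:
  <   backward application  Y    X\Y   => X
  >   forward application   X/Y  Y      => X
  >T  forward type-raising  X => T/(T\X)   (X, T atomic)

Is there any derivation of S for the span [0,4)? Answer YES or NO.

YES

[0,4] S   <
  [0,1] "saw" : S\PP
  [1,4] S\(S\PP)   >
    [1,2] "liked" : (S\(S\PP))/PP
    [2,4] PP   <
      [2,3] "near" : NP
      [3,4] "ate" : PP\NP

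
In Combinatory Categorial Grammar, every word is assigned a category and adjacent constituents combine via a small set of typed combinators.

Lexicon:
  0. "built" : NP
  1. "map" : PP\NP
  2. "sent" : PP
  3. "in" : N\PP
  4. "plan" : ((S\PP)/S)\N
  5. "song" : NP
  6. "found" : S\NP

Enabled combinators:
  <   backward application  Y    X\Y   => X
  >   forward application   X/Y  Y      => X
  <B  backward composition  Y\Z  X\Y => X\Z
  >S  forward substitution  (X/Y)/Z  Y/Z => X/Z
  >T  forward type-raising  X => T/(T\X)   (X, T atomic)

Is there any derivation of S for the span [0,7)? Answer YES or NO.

YES

[0,7] S   >
  [0,1] S/(S\NP)   >T
    [0,1] "built" : NP
  [1,7] S\NP   <B
    [1,2] "map" : PP\NP
    [2,7] S\PP   >
      [2,5] (S\PP)/S   <
        [2,4] N   >
          [2,3] N/(N\PP)   >T
            [2,3] "sent" : PP
          [3,4] "in" : N\PP
        [4,5] "plan" : ((S\PP)/S)\N
      [5,7] S   <
        [5,6] "song" : NP
        [6,7] "found" : S\NP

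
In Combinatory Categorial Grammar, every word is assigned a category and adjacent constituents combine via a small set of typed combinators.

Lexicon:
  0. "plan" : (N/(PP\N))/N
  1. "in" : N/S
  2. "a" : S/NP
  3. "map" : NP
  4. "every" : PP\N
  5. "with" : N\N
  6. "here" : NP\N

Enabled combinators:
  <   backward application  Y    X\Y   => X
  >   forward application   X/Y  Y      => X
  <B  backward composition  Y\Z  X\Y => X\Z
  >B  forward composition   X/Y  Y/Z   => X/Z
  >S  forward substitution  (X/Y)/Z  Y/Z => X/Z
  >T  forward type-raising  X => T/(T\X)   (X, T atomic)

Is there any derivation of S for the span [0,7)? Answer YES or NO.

(N/(PP\N))/N N/S S/NP NP PP\N N\N NP\N
CKY chart[0,7] = {N/(N\NP), NP, NP/(NP\NP), PP/(PP\NP), S/(S\NP)}; S ∉ chart

NO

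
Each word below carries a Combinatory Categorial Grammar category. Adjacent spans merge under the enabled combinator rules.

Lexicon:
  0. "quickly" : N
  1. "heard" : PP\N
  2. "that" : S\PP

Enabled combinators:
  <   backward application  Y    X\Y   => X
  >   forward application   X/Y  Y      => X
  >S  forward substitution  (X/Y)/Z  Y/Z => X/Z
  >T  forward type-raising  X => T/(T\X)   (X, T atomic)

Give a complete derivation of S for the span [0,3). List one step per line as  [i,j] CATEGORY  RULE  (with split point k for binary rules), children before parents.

[0,1] N  lex  "quickly"
[1,2] PP\N  lex  "heard"
[0,2] PP  <  k=1
[2,3] S\PP  lex  "that"
[0,3] S  <  k=2

[0,3] S   <
  [0,2] PP   <
    [0,1] "quickly" : N
    [1,2] "heard" : PP\N
  [2,3] "that" : S\PP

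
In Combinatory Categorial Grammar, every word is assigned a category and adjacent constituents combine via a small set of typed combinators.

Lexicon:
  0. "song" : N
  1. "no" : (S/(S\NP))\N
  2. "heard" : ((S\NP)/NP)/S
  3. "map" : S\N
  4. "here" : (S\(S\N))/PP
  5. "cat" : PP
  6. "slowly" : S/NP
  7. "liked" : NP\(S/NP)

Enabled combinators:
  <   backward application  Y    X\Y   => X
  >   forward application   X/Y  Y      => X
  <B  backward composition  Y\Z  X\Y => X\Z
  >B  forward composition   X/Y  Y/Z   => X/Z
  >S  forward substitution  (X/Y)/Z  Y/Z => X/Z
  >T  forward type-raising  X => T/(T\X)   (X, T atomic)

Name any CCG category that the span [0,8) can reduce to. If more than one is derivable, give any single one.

S

[0,8] S   >
  [0,2] S/(S\NP)   <
    [0,1] "song" : N
    [1,2] "no" : (S/(S\NP))\N
  [2,8] S\NP   >
    [2,6] (S\NP)/NP   >
      [2,3] "heard" : ((S\NP)/NP)/S
      [3,6] S   <
        [3,4] "map" : S\N
        [4,6] S\(S\N)   >
          [4,5] "here" : (S\(S\N))/PP
          [5,6] "cat" : PP
    [6,8] NP   <
      [6,7] "slowly" : S/NP
      [7,8] "liked" : NP\(S/NP)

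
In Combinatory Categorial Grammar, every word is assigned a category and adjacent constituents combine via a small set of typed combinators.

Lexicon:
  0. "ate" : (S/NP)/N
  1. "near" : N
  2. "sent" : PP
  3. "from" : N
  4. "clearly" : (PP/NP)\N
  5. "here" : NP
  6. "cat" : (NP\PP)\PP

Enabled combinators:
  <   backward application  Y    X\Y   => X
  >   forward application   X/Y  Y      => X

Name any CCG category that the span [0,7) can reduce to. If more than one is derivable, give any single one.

[0,7] S   >
  [0,2] S/NP   >
    [0,1] "ate" : (S/NP)/N
    [1,2] "near" : N
  [2,7] NP   <
    [2,3] "sent" : PP
    [3,7] NP\PP   <
      [3,6] PP   >
        [3,5] PP/NP   <
          [3,4] "from" : N
          [4,5] "clearly" : (PP/NP)\N
        [5,6] "here" : NP
      [6,7] "cat" : (NP\PP)\PP

S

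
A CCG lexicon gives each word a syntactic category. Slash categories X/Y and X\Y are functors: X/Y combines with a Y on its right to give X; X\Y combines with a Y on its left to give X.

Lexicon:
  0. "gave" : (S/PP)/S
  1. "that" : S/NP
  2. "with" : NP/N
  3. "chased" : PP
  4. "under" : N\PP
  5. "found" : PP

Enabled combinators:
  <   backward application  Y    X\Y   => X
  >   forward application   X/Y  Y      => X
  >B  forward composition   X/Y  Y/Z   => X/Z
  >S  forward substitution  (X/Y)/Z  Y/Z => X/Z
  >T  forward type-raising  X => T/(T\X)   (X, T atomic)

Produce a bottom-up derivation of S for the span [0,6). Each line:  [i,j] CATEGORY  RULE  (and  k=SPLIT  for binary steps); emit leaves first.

[0,1] (S/PP)/S  lex  "gave"
[1,2] S/NP  lex  "that"
[2,3] NP/N  lex  "with"
[1,3] S/N  >B  k=2
[3,4] PP  lex  "chased"
[4,5] N\PP  lex  "under"
[3,5] N  <  k=4
[1,5] S  >  k=3
[0,5] S/PP  >  k=1
[5,6] PP  lex  "found"
[0,6] S  >  k=5

[0,6] S   >
  [0,5] S/PP   >
    [0,1] "gave" : (S/PP)/S
    [1,5] S   >
      [1,3] S/N   >B
        [1,2] "that" : S/NP
        [2,3] "with" : NP/N
      [3,5] N   <
        [3,4] "chased" : PP
        [4,5] "under" : N\PP
  [5,6] "found" : PP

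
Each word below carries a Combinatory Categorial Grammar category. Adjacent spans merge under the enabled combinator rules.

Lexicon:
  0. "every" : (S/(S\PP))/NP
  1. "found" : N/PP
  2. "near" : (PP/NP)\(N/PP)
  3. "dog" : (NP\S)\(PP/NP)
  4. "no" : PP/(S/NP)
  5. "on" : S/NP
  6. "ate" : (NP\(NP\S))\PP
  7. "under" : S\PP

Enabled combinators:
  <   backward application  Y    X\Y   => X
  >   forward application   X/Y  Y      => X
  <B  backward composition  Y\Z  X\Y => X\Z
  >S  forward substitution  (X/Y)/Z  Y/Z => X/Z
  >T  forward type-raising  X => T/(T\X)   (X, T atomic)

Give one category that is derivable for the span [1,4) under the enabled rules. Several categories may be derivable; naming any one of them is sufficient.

NP\S

[0,8] S   >
  [0,7] S/(S\PP)   >
    [0,1] "every" : (S/(S\PP))/NP
    [1,7] NP   <
      [1,4] NP\S   <
        [1,3] PP/NP   <
          [1,2] "found" : N/PP
          [2,3] "near" : (PP/NP)\(N/PP)
        [3,4] "dog" : (NP\S)\(PP/NP)
      [4,7] NP\(NP\S)   <
        [4,6] PP   >
          [4,5] "no" : PP/(S/NP)
          [5,6] "on" : S/NP
        [6,7] "ate" : (NP\(NP\S))\PP
  [7,8] "under" : S\PP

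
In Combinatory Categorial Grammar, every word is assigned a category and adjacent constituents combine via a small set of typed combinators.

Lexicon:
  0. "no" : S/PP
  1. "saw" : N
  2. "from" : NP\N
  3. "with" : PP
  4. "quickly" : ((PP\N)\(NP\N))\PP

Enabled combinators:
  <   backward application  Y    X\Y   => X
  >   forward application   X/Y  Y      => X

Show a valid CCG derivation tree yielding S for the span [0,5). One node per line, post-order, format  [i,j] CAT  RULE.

[0,1] S/PP  lex  "no"
[1,2] N  lex  "saw"
[2,3] NP\N  lex  "from"
[3,4] PP  lex  "with"
[4,5] ((PP\N)\(NP\N))\PP  lex  "quickly"
[3,5] (PP\N)\(NP\N)  <  k=4
[2,5] PP\N  <  k=3
[1,5] PP  <  k=2
[0,5] S  >  k=1

[0,5] S   >
  [0,1] "no" : S/PP
  [1,5] PP   <
    [1,2] "saw" : N
    [2,5] PP\N   <
      [2,3] "from" : NP\N
      [3,5] (PP\N)\(NP\N)   <
        [3,4] "with" : PP
        [4,5] "quickly" : ((PP\N)\(NP\N))\PP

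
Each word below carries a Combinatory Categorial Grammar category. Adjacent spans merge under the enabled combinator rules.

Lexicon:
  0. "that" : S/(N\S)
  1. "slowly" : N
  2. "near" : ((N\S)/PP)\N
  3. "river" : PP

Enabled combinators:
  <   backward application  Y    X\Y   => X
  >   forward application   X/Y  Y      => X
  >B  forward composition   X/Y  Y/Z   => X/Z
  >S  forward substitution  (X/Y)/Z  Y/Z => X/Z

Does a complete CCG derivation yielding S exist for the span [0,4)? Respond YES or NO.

[0,4] S   >
  [0,3] S/PP   >B
    [0,1] "that" : S/(N\S)
    [1,3] (N\S)/PP   <
      [1,2] "slowly" : N
      [2,3] "near" : ((N\S)/PP)\N
  [3,4] "river" : PP

YES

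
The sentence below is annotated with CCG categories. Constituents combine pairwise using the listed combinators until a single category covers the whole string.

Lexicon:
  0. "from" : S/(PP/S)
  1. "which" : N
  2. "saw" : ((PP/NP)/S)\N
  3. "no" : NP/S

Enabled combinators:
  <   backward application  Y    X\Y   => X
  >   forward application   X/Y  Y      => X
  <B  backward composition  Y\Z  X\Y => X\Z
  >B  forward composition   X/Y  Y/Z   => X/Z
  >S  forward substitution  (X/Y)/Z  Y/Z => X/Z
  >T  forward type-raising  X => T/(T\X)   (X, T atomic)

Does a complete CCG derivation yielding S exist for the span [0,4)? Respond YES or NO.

YES

[0,4] S   >
  [0,1] "from" : S/(PP/S)
  [1,4] PP/S   >S
    [1,3] (PP/NP)/S   <
      [1,2] "which" : N
      [2,3] "saw" : ((PP/NP)/S)\N
    [3,4] "no" : NP/S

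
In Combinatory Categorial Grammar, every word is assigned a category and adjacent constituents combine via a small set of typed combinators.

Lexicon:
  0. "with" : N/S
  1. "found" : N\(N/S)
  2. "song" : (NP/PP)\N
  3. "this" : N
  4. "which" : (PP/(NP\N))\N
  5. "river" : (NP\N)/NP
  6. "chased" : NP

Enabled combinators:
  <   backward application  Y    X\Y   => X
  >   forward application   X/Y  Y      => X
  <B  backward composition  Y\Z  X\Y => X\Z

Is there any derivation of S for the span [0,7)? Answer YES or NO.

NO

N/S N\(N/S) (NP/PP)\N N (PP/(NP\N))\N (NP\N)/NP NP
CKY chart[0,7] = {NP}; S ∉ chart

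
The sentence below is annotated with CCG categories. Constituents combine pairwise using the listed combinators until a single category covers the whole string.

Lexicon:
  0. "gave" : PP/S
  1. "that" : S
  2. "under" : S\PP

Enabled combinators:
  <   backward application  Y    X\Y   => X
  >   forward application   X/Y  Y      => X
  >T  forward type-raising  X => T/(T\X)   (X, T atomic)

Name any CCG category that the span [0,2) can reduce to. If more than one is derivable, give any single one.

PP

[0,3] S   <
  [0,2] PP   >
    [0,1] "gave" : PP/S
    [1,2] "that" : S
  [2,3] "under" : S\PP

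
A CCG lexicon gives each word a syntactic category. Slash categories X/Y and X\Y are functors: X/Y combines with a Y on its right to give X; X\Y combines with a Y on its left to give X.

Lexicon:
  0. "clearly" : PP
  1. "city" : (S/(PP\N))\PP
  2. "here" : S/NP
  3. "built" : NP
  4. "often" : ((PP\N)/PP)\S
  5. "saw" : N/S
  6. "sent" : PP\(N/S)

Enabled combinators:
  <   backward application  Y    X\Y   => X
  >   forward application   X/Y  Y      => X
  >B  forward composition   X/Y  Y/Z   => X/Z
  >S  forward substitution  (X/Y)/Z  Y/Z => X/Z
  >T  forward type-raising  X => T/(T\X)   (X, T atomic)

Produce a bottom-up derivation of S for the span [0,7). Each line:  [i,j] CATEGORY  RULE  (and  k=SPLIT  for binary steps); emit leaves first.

[0,1] PP  lex  "clearly"
[1,2] (S/(PP\N))\PP  lex  "city"
[0,2] S/(PP\N)  <  k=1
[2,3] S/NP  lex  "here"
[3,4] NP  lex  "built"
[2,4] S  >  k=3
[4,5] ((PP\N)/PP)\S  lex  "often"
[2,5] (PP\N)/PP  <  k=4
[0,5] S/PP  >B  k=2
[5,6] N/S  lex  "saw"
[6,7] PP\(N/S)  lex  "sent"
[5,7] PP  <  k=6
[0,7] S  >  k=5

[0,7] S   >
  [0,5] S/PP   >B
    [0,2] S/(PP\N)   <
      [0,1] "clearly" : PP
      [1,2] "city" : (S/(PP\N))\PP
    [2,5] (PP\N)/PP   <
      [2,4] S   >
        [2,3] "here" : S/NP
        [3,4] "built" : NP
      [4,5] "often" : ((PP\N)/PP)\S
  [5,7] PP   <
    [5,6] "saw" : N/S
    [6,7] "sent" : PP\(N/S)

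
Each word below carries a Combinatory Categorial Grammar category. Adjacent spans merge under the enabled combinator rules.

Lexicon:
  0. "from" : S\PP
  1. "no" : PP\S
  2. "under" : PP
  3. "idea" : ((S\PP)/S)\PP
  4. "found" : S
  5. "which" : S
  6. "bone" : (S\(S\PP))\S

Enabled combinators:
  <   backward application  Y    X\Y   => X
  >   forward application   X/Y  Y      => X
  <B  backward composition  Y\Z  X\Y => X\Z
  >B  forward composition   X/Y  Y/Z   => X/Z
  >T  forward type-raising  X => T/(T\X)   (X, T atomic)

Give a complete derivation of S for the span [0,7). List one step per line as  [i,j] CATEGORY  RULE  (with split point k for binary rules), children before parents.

[0,7] S   <
  [0,5] S\PP   <B
    [0,2] PP\PP   <B
      [0,1] "from" : S\PP
      [1,2] "no" : PP\S
    [2,5] S\PP   >
      [2,4] (S\PP)/S   <
        [2,3] "under" : PP
        [3,4] "idea" : ((S\PP)/S)\PP
      [4,5] "found" : S
  [5,7] S\(S\PP)   <
    [5,6] "which" : S
    [6,7] "bone" : (S\(S\PP))\S

[0,1] S\PP  lex  "from"
[1,2] PP\S  lex  "no"
[0,2] PP\PP  <B  k=1
[2,3] PP  lex  "under"
[3,4] ((S\PP)/S)\PP  lex  "idea"
[2,4] (S\PP)/S  <  k=3
[4,5] S  lex  "found"
[2,5] S\PP  >  k=4
[0,5] S\PP  <B  k=2
[5,6] S  lex  "which"
[6,7] (S\(S\PP))\S  lex  "bone"
[5,7] S\(S\PP)  <  k=6
[0,7] S  <  k=5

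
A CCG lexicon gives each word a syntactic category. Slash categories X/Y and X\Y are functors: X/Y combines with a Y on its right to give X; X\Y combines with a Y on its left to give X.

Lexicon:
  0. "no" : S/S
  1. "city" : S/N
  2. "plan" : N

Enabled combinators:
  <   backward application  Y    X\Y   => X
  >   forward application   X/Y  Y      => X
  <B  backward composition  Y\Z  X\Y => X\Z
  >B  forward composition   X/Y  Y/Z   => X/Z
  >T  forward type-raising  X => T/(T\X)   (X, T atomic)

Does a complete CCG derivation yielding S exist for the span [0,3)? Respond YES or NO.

[0,3] S   >
  [0,2] S/N   >B
    [0,1] "no" : S/S
    [1,2] "city" : S/N
  [2,3] "plan" : N

YES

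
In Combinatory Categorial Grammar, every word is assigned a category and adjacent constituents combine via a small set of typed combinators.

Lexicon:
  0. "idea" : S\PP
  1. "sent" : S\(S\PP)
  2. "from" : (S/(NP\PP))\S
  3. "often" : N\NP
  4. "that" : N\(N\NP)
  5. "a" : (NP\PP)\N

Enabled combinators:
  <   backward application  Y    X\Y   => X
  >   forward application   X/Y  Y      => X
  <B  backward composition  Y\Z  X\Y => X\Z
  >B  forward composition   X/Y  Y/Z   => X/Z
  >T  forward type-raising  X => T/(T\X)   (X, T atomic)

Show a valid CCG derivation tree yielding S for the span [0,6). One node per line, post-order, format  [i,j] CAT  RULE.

[0,1] S\PP  lex  "idea"
[1,2] S\(S\PP)  lex  "sent"
[0,2] S  <  k=1
[2,3] (S/(NP\PP))\S  lex  "from"
[0,3] S/(NP\PP)  <  k=2
[3,4] N\NP  lex  "often"
[4,5] N\(N\NP)  lex  "that"
[3,5] N  <  k=4
[5,6] (NP\PP)\N  lex  "a"
[3,6] NP\PP  <  k=5
[0,6] S  >  k=3

[0,6] S   >
  [0,3] S/(NP\PP)   <
    [0,2] S   <
      [0,1] "idea" : S\PP
      [1,2] "sent" : S\(S\PP)
    [2,3] "from" : (S/(NP\PP))\S
  [3,6] NP\PP   <
    [3,5] N   <
      [3,4] "often" : N\NP
      [4,5] "that" : N\(N\NP)
    [5,6] "a" : (NP\PP)\N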